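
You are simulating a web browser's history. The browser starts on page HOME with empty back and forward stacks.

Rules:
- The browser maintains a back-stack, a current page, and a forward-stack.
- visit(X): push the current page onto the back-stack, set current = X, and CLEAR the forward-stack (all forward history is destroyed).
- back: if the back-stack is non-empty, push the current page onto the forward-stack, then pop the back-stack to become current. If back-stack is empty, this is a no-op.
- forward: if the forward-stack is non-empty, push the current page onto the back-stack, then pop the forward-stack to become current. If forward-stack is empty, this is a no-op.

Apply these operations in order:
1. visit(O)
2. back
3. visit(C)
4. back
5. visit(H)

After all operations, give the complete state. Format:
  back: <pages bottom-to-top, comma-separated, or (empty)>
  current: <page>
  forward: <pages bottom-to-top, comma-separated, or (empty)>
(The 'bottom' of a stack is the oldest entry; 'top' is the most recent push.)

After 1 (visit(O)): cur=O back=1 fwd=0
After 2 (back): cur=HOME back=0 fwd=1
After 3 (visit(C)): cur=C back=1 fwd=0
After 4 (back): cur=HOME back=0 fwd=1
After 5 (visit(H)): cur=H back=1 fwd=0

Answer: back: HOME
current: H
forward: (empty)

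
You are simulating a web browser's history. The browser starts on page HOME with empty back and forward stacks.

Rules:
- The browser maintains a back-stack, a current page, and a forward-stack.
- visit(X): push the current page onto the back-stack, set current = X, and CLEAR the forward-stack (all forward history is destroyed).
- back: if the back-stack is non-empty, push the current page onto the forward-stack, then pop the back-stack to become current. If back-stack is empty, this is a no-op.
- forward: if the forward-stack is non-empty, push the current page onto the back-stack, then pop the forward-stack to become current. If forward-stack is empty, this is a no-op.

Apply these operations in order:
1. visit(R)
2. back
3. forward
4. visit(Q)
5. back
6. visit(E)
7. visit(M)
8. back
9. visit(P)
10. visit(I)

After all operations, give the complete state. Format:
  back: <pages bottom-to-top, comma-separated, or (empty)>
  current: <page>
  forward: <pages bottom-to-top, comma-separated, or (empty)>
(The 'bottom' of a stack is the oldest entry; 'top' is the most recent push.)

Answer: back: HOME,R,E,P
current: I
forward: (empty)

Derivation:
After 1 (visit(R)): cur=R back=1 fwd=0
After 2 (back): cur=HOME back=0 fwd=1
After 3 (forward): cur=R back=1 fwd=0
After 4 (visit(Q)): cur=Q back=2 fwd=0
After 5 (back): cur=R back=1 fwd=1
After 6 (visit(E)): cur=E back=2 fwd=0
After 7 (visit(M)): cur=M back=3 fwd=0
After 8 (back): cur=E back=2 fwd=1
After 9 (visit(P)): cur=P back=3 fwd=0
After 10 (visit(I)): cur=I back=4 fwd=0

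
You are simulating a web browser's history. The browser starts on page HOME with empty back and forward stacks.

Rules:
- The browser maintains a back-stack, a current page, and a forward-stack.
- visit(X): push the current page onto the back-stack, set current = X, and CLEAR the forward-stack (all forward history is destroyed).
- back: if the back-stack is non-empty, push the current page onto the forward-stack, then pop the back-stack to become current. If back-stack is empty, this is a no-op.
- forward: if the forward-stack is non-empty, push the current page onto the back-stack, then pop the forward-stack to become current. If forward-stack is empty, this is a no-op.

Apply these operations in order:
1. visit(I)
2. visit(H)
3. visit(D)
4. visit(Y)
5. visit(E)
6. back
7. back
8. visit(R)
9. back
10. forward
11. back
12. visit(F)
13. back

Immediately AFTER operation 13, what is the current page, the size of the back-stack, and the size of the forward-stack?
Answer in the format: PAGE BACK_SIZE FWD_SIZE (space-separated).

After 1 (visit(I)): cur=I back=1 fwd=0
After 2 (visit(H)): cur=H back=2 fwd=0
After 3 (visit(D)): cur=D back=3 fwd=0
After 4 (visit(Y)): cur=Y back=4 fwd=0
After 5 (visit(E)): cur=E back=5 fwd=0
After 6 (back): cur=Y back=4 fwd=1
After 7 (back): cur=D back=3 fwd=2
After 8 (visit(R)): cur=R back=4 fwd=0
After 9 (back): cur=D back=3 fwd=1
After 10 (forward): cur=R back=4 fwd=0
After 11 (back): cur=D back=3 fwd=1
After 12 (visit(F)): cur=F back=4 fwd=0
After 13 (back): cur=D back=3 fwd=1

D 3 1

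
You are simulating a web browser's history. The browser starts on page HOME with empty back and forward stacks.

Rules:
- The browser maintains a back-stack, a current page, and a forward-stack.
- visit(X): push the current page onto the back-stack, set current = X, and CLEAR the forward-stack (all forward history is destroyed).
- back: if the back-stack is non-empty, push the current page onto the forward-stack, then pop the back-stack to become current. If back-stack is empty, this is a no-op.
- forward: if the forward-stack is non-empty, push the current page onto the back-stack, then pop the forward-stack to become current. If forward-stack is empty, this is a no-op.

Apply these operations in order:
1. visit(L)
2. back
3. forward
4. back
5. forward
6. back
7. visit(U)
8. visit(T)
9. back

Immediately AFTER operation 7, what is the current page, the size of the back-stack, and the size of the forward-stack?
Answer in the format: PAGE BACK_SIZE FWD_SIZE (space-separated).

After 1 (visit(L)): cur=L back=1 fwd=0
After 2 (back): cur=HOME back=0 fwd=1
After 3 (forward): cur=L back=1 fwd=0
After 4 (back): cur=HOME back=0 fwd=1
After 5 (forward): cur=L back=1 fwd=0
After 6 (back): cur=HOME back=0 fwd=1
After 7 (visit(U)): cur=U back=1 fwd=0

U 1 0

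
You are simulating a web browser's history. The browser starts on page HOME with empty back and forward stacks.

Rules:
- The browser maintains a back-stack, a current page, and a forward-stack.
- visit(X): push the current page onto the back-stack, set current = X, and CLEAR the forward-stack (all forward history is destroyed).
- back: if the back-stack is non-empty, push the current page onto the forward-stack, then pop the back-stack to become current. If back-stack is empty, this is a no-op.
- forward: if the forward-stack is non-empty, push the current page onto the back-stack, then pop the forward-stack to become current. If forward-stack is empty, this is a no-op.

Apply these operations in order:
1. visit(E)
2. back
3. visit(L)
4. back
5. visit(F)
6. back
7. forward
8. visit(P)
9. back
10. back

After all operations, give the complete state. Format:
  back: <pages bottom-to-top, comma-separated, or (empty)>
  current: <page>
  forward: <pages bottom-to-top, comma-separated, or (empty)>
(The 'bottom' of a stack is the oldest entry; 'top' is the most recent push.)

After 1 (visit(E)): cur=E back=1 fwd=0
After 2 (back): cur=HOME back=0 fwd=1
After 3 (visit(L)): cur=L back=1 fwd=0
After 4 (back): cur=HOME back=0 fwd=1
After 5 (visit(F)): cur=F back=1 fwd=0
After 6 (back): cur=HOME back=0 fwd=1
After 7 (forward): cur=F back=1 fwd=0
After 8 (visit(P)): cur=P back=2 fwd=0
After 9 (back): cur=F back=1 fwd=1
After 10 (back): cur=HOME back=0 fwd=2

Answer: back: (empty)
current: HOME
forward: P,F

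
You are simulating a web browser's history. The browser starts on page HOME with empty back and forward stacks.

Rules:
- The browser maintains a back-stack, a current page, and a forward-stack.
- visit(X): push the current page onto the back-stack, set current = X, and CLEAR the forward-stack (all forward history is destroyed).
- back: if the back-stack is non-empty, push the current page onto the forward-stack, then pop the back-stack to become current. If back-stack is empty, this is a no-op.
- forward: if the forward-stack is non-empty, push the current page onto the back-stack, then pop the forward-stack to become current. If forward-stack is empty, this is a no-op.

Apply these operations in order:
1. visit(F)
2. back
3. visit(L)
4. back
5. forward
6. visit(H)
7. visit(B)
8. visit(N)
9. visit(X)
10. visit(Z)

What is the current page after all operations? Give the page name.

After 1 (visit(F)): cur=F back=1 fwd=0
After 2 (back): cur=HOME back=0 fwd=1
After 3 (visit(L)): cur=L back=1 fwd=0
After 4 (back): cur=HOME back=0 fwd=1
After 5 (forward): cur=L back=1 fwd=0
After 6 (visit(H)): cur=H back=2 fwd=0
After 7 (visit(B)): cur=B back=3 fwd=0
After 8 (visit(N)): cur=N back=4 fwd=0
After 9 (visit(X)): cur=X back=5 fwd=0
After 10 (visit(Z)): cur=Z back=6 fwd=0

Answer: Z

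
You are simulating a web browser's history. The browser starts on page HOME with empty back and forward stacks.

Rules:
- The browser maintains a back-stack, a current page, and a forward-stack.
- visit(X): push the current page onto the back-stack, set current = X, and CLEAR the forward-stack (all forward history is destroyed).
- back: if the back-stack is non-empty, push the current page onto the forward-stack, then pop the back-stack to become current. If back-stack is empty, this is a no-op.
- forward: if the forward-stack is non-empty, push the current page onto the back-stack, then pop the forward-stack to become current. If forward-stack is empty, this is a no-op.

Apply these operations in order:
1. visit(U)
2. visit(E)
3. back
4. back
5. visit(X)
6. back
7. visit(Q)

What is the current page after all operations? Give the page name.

Answer: Q

Derivation:
After 1 (visit(U)): cur=U back=1 fwd=0
After 2 (visit(E)): cur=E back=2 fwd=0
After 3 (back): cur=U back=1 fwd=1
After 4 (back): cur=HOME back=0 fwd=2
After 5 (visit(X)): cur=X back=1 fwd=0
After 6 (back): cur=HOME back=0 fwd=1
After 7 (visit(Q)): cur=Q back=1 fwd=0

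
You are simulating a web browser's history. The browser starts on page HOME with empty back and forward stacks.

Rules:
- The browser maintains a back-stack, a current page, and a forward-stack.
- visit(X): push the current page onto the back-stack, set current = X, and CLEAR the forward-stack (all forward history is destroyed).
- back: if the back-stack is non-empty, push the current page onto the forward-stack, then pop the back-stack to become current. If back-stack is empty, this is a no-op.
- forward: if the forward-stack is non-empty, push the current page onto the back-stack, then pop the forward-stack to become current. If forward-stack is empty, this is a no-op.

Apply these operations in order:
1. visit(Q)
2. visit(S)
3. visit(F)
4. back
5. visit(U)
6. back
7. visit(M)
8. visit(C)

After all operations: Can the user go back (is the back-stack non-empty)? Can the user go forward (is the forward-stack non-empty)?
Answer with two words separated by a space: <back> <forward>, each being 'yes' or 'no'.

Answer: yes no

Derivation:
After 1 (visit(Q)): cur=Q back=1 fwd=0
After 2 (visit(S)): cur=S back=2 fwd=0
After 3 (visit(F)): cur=F back=3 fwd=0
After 4 (back): cur=S back=2 fwd=1
After 5 (visit(U)): cur=U back=3 fwd=0
After 6 (back): cur=S back=2 fwd=1
After 7 (visit(M)): cur=M back=3 fwd=0
After 8 (visit(C)): cur=C back=4 fwd=0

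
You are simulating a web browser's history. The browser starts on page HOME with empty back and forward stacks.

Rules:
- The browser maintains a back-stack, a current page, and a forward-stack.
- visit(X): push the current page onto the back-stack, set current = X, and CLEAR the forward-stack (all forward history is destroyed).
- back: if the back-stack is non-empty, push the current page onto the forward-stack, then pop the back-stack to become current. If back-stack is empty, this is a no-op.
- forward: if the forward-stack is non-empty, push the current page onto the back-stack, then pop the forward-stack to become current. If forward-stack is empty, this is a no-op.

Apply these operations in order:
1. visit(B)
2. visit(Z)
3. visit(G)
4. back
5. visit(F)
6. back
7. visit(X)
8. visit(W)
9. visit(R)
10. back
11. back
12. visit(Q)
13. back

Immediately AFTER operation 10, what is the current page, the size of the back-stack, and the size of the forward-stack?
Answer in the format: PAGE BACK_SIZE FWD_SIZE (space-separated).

After 1 (visit(B)): cur=B back=1 fwd=0
After 2 (visit(Z)): cur=Z back=2 fwd=0
After 3 (visit(G)): cur=G back=3 fwd=0
After 4 (back): cur=Z back=2 fwd=1
After 5 (visit(F)): cur=F back=3 fwd=0
After 6 (back): cur=Z back=2 fwd=1
After 7 (visit(X)): cur=X back=3 fwd=0
After 8 (visit(W)): cur=W back=4 fwd=0
After 9 (visit(R)): cur=R back=5 fwd=0
After 10 (back): cur=W back=4 fwd=1

W 4 1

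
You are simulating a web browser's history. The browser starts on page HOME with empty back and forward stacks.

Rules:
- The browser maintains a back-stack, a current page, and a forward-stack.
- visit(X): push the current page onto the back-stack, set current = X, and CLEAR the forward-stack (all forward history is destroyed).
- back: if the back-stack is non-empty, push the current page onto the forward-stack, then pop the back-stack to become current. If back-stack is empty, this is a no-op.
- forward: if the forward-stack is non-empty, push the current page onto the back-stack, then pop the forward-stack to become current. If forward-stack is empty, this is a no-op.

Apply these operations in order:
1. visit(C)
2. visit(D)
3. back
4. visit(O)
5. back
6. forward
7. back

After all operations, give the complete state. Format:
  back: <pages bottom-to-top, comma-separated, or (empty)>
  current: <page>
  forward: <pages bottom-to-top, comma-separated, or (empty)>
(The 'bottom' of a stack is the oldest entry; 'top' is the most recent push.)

After 1 (visit(C)): cur=C back=1 fwd=0
After 2 (visit(D)): cur=D back=2 fwd=0
After 3 (back): cur=C back=1 fwd=1
After 4 (visit(O)): cur=O back=2 fwd=0
After 5 (back): cur=C back=1 fwd=1
After 6 (forward): cur=O back=2 fwd=0
After 7 (back): cur=C back=1 fwd=1

Answer: back: HOME
current: C
forward: O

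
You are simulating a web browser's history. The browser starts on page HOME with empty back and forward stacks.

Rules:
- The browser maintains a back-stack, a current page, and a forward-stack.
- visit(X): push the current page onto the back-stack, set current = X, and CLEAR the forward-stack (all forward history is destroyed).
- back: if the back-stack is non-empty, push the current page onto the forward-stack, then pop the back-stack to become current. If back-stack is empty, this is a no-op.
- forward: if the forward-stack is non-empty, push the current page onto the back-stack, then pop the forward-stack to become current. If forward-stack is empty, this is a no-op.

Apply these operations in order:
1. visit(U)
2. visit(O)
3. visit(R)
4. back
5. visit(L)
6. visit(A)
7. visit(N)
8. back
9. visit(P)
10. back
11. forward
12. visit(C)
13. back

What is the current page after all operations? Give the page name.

After 1 (visit(U)): cur=U back=1 fwd=0
After 2 (visit(O)): cur=O back=2 fwd=0
After 3 (visit(R)): cur=R back=3 fwd=0
After 4 (back): cur=O back=2 fwd=1
After 5 (visit(L)): cur=L back=3 fwd=0
After 6 (visit(A)): cur=A back=4 fwd=0
After 7 (visit(N)): cur=N back=5 fwd=0
After 8 (back): cur=A back=4 fwd=1
After 9 (visit(P)): cur=P back=5 fwd=0
After 10 (back): cur=A back=4 fwd=1
After 11 (forward): cur=P back=5 fwd=0
After 12 (visit(C)): cur=C back=6 fwd=0
After 13 (back): cur=P back=5 fwd=1

Answer: P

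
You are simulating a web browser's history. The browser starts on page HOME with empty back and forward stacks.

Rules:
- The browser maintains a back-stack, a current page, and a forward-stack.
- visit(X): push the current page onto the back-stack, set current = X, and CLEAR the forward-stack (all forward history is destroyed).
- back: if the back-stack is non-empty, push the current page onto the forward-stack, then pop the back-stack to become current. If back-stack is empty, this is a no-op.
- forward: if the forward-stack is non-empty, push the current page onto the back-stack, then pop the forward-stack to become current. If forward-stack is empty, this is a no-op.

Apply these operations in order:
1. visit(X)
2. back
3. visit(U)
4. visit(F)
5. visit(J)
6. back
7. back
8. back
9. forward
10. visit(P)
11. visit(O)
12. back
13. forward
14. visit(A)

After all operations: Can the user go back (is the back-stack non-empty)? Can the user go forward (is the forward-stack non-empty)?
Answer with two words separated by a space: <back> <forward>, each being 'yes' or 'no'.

After 1 (visit(X)): cur=X back=1 fwd=0
After 2 (back): cur=HOME back=0 fwd=1
After 3 (visit(U)): cur=U back=1 fwd=0
After 4 (visit(F)): cur=F back=2 fwd=0
After 5 (visit(J)): cur=J back=3 fwd=0
After 6 (back): cur=F back=2 fwd=1
After 7 (back): cur=U back=1 fwd=2
After 8 (back): cur=HOME back=0 fwd=3
After 9 (forward): cur=U back=1 fwd=2
After 10 (visit(P)): cur=P back=2 fwd=0
After 11 (visit(O)): cur=O back=3 fwd=0
After 12 (back): cur=P back=2 fwd=1
After 13 (forward): cur=O back=3 fwd=0
After 14 (visit(A)): cur=A back=4 fwd=0

Answer: yes no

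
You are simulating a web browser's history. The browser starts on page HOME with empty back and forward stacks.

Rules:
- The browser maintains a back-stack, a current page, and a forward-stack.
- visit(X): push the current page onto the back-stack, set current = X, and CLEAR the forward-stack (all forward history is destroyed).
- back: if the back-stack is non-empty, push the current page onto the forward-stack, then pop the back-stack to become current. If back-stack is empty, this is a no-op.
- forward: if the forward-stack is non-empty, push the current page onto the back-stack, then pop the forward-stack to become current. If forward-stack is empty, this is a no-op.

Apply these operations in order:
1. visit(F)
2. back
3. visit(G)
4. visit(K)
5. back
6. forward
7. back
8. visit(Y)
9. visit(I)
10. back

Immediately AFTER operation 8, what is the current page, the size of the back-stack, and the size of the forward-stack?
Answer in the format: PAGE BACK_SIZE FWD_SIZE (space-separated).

After 1 (visit(F)): cur=F back=1 fwd=0
After 2 (back): cur=HOME back=0 fwd=1
After 3 (visit(G)): cur=G back=1 fwd=0
After 4 (visit(K)): cur=K back=2 fwd=0
After 5 (back): cur=G back=1 fwd=1
After 6 (forward): cur=K back=2 fwd=0
After 7 (back): cur=G back=1 fwd=1
After 8 (visit(Y)): cur=Y back=2 fwd=0

Y 2 0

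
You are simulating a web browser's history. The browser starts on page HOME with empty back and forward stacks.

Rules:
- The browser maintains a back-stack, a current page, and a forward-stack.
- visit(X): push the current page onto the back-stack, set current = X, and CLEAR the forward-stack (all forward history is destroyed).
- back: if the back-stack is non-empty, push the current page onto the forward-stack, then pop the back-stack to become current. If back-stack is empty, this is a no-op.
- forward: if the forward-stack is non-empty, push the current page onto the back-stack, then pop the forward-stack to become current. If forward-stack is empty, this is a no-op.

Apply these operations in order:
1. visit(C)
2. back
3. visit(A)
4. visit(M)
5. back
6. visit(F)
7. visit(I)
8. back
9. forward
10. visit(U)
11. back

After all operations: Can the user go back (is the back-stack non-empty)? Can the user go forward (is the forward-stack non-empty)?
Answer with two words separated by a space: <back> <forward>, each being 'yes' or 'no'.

After 1 (visit(C)): cur=C back=1 fwd=0
After 2 (back): cur=HOME back=0 fwd=1
After 3 (visit(A)): cur=A back=1 fwd=0
After 4 (visit(M)): cur=M back=2 fwd=0
After 5 (back): cur=A back=1 fwd=1
After 6 (visit(F)): cur=F back=2 fwd=0
After 7 (visit(I)): cur=I back=3 fwd=0
After 8 (back): cur=F back=2 fwd=1
After 9 (forward): cur=I back=3 fwd=0
After 10 (visit(U)): cur=U back=4 fwd=0
After 11 (back): cur=I back=3 fwd=1

Answer: yes yes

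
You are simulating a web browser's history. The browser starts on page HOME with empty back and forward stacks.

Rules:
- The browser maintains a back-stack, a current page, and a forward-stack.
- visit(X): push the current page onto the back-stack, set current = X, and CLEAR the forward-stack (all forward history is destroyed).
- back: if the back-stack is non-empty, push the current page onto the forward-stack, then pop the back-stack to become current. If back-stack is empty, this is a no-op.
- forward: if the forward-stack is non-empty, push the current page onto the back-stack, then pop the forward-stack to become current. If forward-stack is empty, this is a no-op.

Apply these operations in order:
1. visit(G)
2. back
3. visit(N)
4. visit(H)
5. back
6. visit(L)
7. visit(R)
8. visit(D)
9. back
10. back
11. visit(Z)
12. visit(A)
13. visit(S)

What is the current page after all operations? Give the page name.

Answer: S

Derivation:
After 1 (visit(G)): cur=G back=1 fwd=0
After 2 (back): cur=HOME back=0 fwd=1
After 3 (visit(N)): cur=N back=1 fwd=0
After 4 (visit(H)): cur=H back=2 fwd=0
After 5 (back): cur=N back=1 fwd=1
After 6 (visit(L)): cur=L back=2 fwd=0
After 7 (visit(R)): cur=R back=3 fwd=0
After 8 (visit(D)): cur=D back=4 fwd=0
After 9 (back): cur=R back=3 fwd=1
After 10 (back): cur=L back=2 fwd=2
After 11 (visit(Z)): cur=Z back=3 fwd=0
After 12 (visit(A)): cur=A back=4 fwd=0
After 13 (visit(S)): cur=S back=5 fwd=0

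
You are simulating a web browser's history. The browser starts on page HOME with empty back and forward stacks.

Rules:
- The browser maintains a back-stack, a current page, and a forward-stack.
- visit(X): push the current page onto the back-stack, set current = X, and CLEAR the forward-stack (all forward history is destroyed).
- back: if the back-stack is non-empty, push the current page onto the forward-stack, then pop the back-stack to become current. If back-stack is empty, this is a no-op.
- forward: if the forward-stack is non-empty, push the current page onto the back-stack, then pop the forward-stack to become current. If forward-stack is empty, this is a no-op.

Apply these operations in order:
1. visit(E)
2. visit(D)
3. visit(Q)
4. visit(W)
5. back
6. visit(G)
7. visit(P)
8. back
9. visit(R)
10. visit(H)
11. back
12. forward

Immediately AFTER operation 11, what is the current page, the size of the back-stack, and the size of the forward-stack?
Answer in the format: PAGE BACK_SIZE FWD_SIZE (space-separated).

After 1 (visit(E)): cur=E back=1 fwd=0
After 2 (visit(D)): cur=D back=2 fwd=0
After 3 (visit(Q)): cur=Q back=3 fwd=0
After 4 (visit(W)): cur=W back=4 fwd=0
After 5 (back): cur=Q back=3 fwd=1
After 6 (visit(G)): cur=G back=4 fwd=0
After 7 (visit(P)): cur=P back=5 fwd=0
After 8 (back): cur=G back=4 fwd=1
After 9 (visit(R)): cur=R back=5 fwd=0
After 10 (visit(H)): cur=H back=6 fwd=0
After 11 (back): cur=R back=5 fwd=1

R 5 1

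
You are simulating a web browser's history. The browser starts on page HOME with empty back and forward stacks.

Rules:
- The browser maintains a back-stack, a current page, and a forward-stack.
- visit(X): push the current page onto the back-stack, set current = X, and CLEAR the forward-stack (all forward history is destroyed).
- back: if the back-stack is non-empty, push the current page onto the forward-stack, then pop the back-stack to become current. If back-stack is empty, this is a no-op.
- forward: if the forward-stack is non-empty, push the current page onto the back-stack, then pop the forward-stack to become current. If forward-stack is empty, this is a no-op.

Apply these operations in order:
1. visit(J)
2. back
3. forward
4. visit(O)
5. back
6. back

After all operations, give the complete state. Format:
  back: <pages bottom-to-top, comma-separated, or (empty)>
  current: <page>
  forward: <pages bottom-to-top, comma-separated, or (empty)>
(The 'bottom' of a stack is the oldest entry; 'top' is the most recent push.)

After 1 (visit(J)): cur=J back=1 fwd=0
After 2 (back): cur=HOME back=0 fwd=1
After 3 (forward): cur=J back=1 fwd=0
After 4 (visit(O)): cur=O back=2 fwd=0
After 5 (back): cur=J back=1 fwd=1
After 6 (back): cur=HOME back=0 fwd=2

Answer: back: (empty)
current: HOME
forward: O,J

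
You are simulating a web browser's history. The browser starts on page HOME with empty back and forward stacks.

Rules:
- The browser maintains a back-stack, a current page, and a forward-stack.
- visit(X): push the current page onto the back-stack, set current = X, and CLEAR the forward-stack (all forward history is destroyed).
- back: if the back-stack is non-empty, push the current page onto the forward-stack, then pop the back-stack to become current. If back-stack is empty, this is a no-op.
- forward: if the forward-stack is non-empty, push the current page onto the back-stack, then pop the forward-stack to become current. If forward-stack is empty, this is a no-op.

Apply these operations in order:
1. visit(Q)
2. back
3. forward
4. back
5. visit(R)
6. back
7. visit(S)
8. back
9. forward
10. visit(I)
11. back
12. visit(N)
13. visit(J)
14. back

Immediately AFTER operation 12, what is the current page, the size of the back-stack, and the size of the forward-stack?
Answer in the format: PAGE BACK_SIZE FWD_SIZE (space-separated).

After 1 (visit(Q)): cur=Q back=1 fwd=0
After 2 (back): cur=HOME back=0 fwd=1
After 3 (forward): cur=Q back=1 fwd=0
After 4 (back): cur=HOME back=0 fwd=1
After 5 (visit(R)): cur=R back=1 fwd=0
After 6 (back): cur=HOME back=0 fwd=1
After 7 (visit(S)): cur=S back=1 fwd=0
After 8 (back): cur=HOME back=0 fwd=1
After 9 (forward): cur=S back=1 fwd=0
After 10 (visit(I)): cur=I back=2 fwd=0
After 11 (back): cur=S back=1 fwd=1
After 12 (visit(N)): cur=N back=2 fwd=0

N 2 0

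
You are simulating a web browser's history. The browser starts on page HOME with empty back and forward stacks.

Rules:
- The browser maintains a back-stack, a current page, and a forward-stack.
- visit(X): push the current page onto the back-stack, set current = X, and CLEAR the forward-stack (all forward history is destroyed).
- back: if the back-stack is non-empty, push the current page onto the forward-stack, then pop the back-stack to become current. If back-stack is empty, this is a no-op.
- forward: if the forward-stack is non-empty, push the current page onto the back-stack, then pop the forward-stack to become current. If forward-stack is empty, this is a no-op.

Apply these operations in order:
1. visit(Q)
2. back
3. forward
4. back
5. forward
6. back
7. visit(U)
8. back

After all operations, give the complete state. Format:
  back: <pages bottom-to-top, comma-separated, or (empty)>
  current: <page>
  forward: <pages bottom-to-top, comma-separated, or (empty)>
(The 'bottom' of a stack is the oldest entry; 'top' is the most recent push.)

After 1 (visit(Q)): cur=Q back=1 fwd=0
After 2 (back): cur=HOME back=0 fwd=1
After 3 (forward): cur=Q back=1 fwd=0
After 4 (back): cur=HOME back=0 fwd=1
After 5 (forward): cur=Q back=1 fwd=0
After 6 (back): cur=HOME back=0 fwd=1
After 7 (visit(U)): cur=U back=1 fwd=0
After 8 (back): cur=HOME back=0 fwd=1

Answer: back: (empty)
current: HOME
forward: U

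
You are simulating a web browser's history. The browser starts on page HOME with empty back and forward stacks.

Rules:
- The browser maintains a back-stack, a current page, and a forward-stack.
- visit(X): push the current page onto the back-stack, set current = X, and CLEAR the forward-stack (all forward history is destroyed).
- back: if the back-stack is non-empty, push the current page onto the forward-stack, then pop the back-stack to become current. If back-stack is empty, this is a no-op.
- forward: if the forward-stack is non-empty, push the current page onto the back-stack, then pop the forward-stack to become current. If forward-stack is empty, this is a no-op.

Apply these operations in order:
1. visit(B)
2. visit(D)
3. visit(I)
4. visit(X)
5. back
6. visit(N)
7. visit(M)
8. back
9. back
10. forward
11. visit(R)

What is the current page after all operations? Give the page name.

Answer: R

Derivation:
After 1 (visit(B)): cur=B back=1 fwd=0
After 2 (visit(D)): cur=D back=2 fwd=0
After 3 (visit(I)): cur=I back=3 fwd=0
After 4 (visit(X)): cur=X back=4 fwd=0
After 5 (back): cur=I back=3 fwd=1
After 6 (visit(N)): cur=N back=4 fwd=0
After 7 (visit(M)): cur=M back=5 fwd=0
After 8 (back): cur=N back=4 fwd=1
After 9 (back): cur=I back=3 fwd=2
After 10 (forward): cur=N back=4 fwd=1
After 11 (visit(R)): cur=R back=5 fwd=0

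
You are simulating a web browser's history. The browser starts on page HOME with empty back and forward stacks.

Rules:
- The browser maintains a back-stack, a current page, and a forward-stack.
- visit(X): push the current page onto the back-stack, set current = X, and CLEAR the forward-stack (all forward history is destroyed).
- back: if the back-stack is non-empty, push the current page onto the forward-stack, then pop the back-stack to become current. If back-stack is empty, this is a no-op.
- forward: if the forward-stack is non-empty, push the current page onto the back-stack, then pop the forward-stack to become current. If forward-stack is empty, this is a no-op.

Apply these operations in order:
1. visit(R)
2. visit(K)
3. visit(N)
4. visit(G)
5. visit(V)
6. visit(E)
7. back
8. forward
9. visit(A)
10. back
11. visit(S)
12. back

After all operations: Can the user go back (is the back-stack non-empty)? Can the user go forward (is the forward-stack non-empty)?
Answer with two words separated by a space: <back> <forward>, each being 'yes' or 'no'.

Answer: yes yes

Derivation:
After 1 (visit(R)): cur=R back=1 fwd=0
After 2 (visit(K)): cur=K back=2 fwd=0
After 3 (visit(N)): cur=N back=3 fwd=0
After 4 (visit(G)): cur=G back=4 fwd=0
After 5 (visit(V)): cur=V back=5 fwd=0
After 6 (visit(E)): cur=E back=6 fwd=0
After 7 (back): cur=V back=5 fwd=1
After 8 (forward): cur=E back=6 fwd=0
After 9 (visit(A)): cur=A back=7 fwd=0
After 10 (back): cur=E back=6 fwd=1
After 11 (visit(S)): cur=S back=7 fwd=0
After 12 (back): cur=E back=6 fwd=1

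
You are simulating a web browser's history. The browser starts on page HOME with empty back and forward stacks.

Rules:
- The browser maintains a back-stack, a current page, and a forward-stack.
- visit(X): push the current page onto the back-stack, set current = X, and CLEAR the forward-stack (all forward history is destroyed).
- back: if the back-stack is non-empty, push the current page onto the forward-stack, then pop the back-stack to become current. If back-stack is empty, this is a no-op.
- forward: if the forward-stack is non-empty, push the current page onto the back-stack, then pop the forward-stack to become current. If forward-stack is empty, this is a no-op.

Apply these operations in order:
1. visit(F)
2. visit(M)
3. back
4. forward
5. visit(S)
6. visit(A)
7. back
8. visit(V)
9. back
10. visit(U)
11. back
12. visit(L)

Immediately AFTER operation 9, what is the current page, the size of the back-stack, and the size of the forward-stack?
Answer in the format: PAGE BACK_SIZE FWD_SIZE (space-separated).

After 1 (visit(F)): cur=F back=1 fwd=0
After 2 (visit(M)): cur=M back=2 fwd=0
After 3 (back): cur=F back=1 fwd=1
After 4 (forward): cur=M back=2 fwd=0
After 5 (visit(S)): cur=S back=3 fwd=0
After 6 (visit(A)): cur=A back=4 fwd=0
After 7 (back): cur=S back=3 fwd=1
After 8 (visit(V)): cur=V back=4 fwd=0
After 9 (back): cur=S back=3 fwd=1

S 3 1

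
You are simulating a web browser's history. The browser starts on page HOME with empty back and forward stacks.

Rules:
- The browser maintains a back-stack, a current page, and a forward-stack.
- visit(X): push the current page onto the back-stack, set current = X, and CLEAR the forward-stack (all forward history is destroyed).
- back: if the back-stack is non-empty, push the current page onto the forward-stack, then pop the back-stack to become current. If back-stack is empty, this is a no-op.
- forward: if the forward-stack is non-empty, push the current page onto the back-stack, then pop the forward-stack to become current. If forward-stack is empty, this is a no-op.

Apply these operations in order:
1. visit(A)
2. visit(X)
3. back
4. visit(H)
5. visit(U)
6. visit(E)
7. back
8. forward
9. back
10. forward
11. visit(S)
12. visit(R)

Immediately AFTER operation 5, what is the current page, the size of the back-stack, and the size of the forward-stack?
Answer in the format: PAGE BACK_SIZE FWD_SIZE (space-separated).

After 1 (visit(A)): cur=A back=1 fwd=0
After 2 (visit(X)): cur=X back=2 fwd=0
After 3 (back): cur=A back=1 fwd=1
After 4 (visit(H)): cur=H back=2 fwd=0
After 5 (visit(U)): cur=U back=3 fwd=0

U 3 0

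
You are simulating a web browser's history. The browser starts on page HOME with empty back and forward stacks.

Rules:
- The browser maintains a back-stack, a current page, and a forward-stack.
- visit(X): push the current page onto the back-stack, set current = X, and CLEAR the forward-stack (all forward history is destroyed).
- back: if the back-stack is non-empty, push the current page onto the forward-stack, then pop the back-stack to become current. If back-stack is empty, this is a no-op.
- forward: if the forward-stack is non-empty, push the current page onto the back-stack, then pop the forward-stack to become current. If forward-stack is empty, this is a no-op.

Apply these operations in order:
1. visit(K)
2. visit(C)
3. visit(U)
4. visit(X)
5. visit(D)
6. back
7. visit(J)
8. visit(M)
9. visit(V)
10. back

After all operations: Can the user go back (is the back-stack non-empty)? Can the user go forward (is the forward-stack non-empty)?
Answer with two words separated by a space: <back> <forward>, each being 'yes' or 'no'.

Answer: yes yes

Derivation:
After 1 (visit(K)): cur=K back=1 fwd=0
After 2 (visit(C)): cur=C back=2 fwd=0
After 3 (visit(U)): cur=U back=3 fwd=0
After 4 (visit(X)): cur=X back=4 fwd=0
After 5 (visit(D)): cur=D back=5 fwd=0
After 6 (back): cur=X back=4 fwd=1
After 7 (visit(J)): cur=J back=5 fwd=0
After 8 (visit(M)): cur=M back=6 fwd=0
After 9 (visit(V)): cur=V back=7 fwd=0
After 10 (back): cur=M back=6 fwd=1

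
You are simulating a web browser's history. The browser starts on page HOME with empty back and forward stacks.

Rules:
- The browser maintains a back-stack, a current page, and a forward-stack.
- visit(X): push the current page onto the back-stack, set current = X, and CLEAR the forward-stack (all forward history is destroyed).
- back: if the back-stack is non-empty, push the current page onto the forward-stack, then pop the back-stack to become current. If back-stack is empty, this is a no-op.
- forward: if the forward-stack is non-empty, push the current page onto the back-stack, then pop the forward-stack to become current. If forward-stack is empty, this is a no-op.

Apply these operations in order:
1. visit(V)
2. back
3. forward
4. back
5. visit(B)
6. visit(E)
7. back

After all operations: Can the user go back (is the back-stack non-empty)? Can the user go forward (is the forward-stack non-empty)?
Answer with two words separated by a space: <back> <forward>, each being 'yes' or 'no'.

Answer: yes yes

Derivation:
After 1 (visit(V)): cur=V back=1 fwd=0
After 2 (back): cur=HOME back=0 fwd=1
After 3 (forward): cur=V back=1 fwd=0
After 4 (back): cur=HOME back=0 fwd=1
After 5 (visit(B)): cur=B back=1 fwd=0
After 6 (visit(E)): cur=E back=2 fwd=0
After 7 (back): cur=B back=1 fwd=1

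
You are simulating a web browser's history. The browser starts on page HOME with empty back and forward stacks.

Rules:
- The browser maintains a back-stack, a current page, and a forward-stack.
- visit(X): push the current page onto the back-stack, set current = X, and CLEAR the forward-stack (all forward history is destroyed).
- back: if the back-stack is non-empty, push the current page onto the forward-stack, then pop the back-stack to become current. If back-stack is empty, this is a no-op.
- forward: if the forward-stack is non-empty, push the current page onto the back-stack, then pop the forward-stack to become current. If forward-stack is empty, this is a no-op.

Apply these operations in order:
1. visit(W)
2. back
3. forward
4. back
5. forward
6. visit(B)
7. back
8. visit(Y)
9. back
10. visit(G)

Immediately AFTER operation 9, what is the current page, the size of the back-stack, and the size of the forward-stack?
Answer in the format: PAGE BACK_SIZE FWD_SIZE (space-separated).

After 1 (visit(W)): cur=W back=1 fwd=0
After 2 (back): cur=HOME back=0 fwd=1
After 3 (forward): cur=W back=1 fwd=0
After 4 (back): cur=HOME back=0 fwd=1
After 5 (forward): cur=W back=1 fwd=0
After 6 (visit(B)): cur=B back=2 fwd=0
After 7 (back): cur=W back=1 fwd=1
After 8 (visit(Y)): cur=Y back=2 fwd=0
After 9 (back): cur=W back=1 fwd=1

W 1 1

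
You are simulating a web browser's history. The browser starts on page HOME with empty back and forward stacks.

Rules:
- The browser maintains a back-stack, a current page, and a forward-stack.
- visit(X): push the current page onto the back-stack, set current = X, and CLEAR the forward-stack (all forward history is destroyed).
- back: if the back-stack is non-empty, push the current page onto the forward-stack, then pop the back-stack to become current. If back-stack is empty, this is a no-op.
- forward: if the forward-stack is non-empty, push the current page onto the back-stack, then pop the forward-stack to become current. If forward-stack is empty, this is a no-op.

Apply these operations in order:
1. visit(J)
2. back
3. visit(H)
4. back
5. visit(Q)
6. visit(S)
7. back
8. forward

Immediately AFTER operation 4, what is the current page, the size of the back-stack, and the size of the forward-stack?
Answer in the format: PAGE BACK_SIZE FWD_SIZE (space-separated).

After 1 (visit(J)): cur=J back=1 fwd=0
After 2 (back): cur=HOME back=0 fwd=1
After 3 (visit(H)): cur=H back=1 fwd=0
After 4 (back): cur=HOME back=0 fwd=1

HOME 0 1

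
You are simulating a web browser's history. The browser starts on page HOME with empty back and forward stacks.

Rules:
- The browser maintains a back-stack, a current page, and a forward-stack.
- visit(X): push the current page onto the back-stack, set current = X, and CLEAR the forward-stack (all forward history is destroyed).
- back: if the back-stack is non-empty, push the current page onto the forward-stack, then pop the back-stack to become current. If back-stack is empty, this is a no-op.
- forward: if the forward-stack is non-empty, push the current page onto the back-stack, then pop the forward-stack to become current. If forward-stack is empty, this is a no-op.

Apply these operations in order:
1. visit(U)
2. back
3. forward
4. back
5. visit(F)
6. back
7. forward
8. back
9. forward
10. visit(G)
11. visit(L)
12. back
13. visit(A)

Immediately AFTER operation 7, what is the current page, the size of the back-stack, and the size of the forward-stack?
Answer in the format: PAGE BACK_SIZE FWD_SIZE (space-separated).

After 1 (visit(U)): cur=U back=1 fwd=0
After 2 (back): cur=HOME back=0 fwd=1
After 3 (forward): cur=U back=1 fwd=0
After 4 (back): cur=HOME back=0 fwd=1
After 5 (visit(F)): cur=F back=1 fwd=0
After 6 (back): cur=HOME back=0 fwd=1
After 7 (forward): cur=F back=1 fwd=0

F 1 0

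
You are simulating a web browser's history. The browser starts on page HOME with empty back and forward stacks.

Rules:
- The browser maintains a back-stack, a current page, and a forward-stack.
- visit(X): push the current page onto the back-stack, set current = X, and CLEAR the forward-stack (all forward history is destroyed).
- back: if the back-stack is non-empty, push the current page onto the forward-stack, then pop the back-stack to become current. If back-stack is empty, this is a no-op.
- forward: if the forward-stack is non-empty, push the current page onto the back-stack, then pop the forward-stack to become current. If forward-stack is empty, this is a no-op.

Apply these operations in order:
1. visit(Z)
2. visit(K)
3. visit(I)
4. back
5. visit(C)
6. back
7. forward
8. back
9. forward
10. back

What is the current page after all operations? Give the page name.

Answer: K

Derivation:
After 1 (visit(Z)): cur=Z back=1 fwd=0
After 2 (visit(K)): cur=K back=2 fwd=0
After 3 (visit(I)): cur=I back=3 fwd=0
After 4 (back): cur=K back=2 fwd=1
After 5 (visit(C)): cur=C back=3 fwd=0
After 6 (back): cur=K back=2 fwd=1
After 7 (forward): cur=C back=3 fwd=0
After 8 (back): cur=K back=2 fwd=1
After 9 (forward): cur=C back=3 fwd=0
After 10 (back): cur=K back=2 fwd=1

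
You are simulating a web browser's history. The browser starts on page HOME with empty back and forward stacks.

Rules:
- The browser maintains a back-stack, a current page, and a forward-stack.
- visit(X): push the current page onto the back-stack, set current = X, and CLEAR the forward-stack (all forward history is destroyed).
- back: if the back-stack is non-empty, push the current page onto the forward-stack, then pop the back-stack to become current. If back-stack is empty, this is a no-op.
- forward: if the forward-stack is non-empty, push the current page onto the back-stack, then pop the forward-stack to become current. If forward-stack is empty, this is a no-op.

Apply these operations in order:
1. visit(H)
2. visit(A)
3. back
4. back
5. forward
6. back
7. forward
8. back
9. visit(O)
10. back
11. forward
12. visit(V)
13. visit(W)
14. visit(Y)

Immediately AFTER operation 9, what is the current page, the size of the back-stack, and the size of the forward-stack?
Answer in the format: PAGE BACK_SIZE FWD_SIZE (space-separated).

After 1 (visit(H)): cur=H back=1 fwd=0
After 2 (visit(A)): cur=A back=2 fwd=0
After 3 (back): cur=H back=1 fwd=1
After 4 (back): cur=HOME back=0 fwd=2
After 5 (forward): cur=H back=1 fwd=1
After 6 (back): cur=HOME back=0 fwd=2
After 7 (forward): cur=H back=1 fwd=1
After 8 (back): cur=HOME back=0 fwd=2
After 9 (visit(O)): cur=O back=1 fwd=0

O 1 0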